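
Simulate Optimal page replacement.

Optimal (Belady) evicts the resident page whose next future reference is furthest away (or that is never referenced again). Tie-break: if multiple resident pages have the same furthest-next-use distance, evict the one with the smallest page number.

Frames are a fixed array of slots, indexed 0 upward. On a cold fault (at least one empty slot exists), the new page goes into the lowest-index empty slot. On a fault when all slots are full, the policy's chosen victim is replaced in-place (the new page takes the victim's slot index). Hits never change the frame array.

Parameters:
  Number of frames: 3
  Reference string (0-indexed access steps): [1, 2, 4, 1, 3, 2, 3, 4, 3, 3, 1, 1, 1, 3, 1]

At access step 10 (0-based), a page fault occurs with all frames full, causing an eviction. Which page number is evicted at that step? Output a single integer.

Step 0: ref 1 -> FAULT, frames=[1,-,-]
Step 1: ref 2 -> FAULT, frames=[1,2,-]
Step 2: ref 4 -> FAULT, frames=[1,2,4]
Step 3: ref 1 -> HIT, frames=[1,2,4]
Step 4: ref 3 -> FAULT, evict 1, frames=[3,2,4]
Step 5: ref 2 -> HIT, frames=[3,2,4]
Step 6: ref 3 -> HIT, frames=[3,2,4]
Step 7: ref 4 -> HIT, frames=[3,2,4]
Step 8: ref 3 -> HIT, frames=[3,2,4]
Step 9: ref 3 -> HIT, frames=[3,2,4]
Step 10: ref 1 -> FAULT, evict 2, frames=[3,1,4]
At step 10: evicted page 2

Answer: 2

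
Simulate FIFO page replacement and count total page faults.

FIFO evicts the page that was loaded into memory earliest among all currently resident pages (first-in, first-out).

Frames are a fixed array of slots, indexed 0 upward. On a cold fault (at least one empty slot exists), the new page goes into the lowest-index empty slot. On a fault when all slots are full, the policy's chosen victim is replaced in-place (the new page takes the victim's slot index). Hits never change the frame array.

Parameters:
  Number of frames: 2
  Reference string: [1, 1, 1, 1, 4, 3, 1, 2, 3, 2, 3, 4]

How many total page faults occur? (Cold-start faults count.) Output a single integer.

Answer: 7

Derivation:
Step 0: ref 1 → FAULT, frames=[1,-]
Step 1: ref 1 → HIT, frames=[1,-]
Step 2: ref 1 → HIT, frames=[1,-]
Step 3: ref 1 → HIT, frames=[1,-]
Step 4: ref 4 → FAULT, frames=[1,4]
Step 5: ref 3 → FAULT (evict 1), frames=[3,4]
Step 6: ref 1 → FAULT (evict 4), frames=[3,1]
Step 7: ref 2 → FAULT (evict 3), frames=[2,1]
Step 8: ref 3 → FAULT (evict 1), frames=[2,3]
Step 9: ref 2 → HIT, frames=[2,3]
Step 10: ref 3 → HIT, frames=[2,3]
Step 11: ref 4 → FAULT (evict 2), frames=[4,3]
Total faults: 7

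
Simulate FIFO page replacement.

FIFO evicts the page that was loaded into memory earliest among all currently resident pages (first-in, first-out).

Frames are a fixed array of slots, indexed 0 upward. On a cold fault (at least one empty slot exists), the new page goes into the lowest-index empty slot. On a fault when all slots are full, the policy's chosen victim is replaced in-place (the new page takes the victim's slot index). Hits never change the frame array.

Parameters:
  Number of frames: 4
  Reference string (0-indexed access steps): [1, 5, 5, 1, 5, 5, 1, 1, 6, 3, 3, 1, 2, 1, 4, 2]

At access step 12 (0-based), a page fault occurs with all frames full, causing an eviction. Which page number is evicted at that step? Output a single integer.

Step 0: ref 1 -> FAULT, frames=[1,-,-,-]
Step 1: ref 5 -> FAULT, frames=[1,5,-,-]
Step 2: ref 5 -> HIT, frames=[1,5,-,-]
Step 3: ref 1 -> HIT, frames=[1,5,-,-]
Step 4: ref 5 -> HIT, frames=[1,5,-,-]
Step 5: ref 5 -> HIT, frames=[1,5,-,-]
Step 6: ref 1 -> HIT, frames=[1,5,-,-]
Step 7: ref 1 -> HIT, frames=[1,5,-,-]
Step 8: ref 6 -> FAULT, frames=[1,5,6,-]
Step 9: ref 3 -> FAULT, frames=[1,5,6,3]
Step 10: ref 3 -> HIT, frames=[1,5,6,3]
Step 11: ref 1 -> HIT, frames=[1,5,6,3]
Step 12: ref 2 -> FAULT, evict 1, frames=[2,5,6,3]
At step 12: evicted page 1

Answer: 1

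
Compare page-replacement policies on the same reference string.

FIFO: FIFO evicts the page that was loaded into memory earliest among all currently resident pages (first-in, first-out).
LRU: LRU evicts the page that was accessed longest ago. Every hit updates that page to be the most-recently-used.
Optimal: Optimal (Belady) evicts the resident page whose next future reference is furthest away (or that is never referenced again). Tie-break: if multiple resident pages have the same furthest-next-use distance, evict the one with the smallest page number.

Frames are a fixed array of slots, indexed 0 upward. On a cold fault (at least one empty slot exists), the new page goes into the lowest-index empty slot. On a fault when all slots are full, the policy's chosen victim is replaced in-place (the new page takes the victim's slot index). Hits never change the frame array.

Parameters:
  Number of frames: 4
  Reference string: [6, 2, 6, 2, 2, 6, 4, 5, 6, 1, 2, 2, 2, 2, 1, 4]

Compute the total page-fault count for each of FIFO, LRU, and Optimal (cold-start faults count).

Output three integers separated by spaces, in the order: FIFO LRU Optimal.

--- FIFO ---
  step 0: ref 6 -> FAULT, frames=[6,-,-,-] (faults so far: 1)
  step 1: ref 2 -> FAULT, frames=[6,2,-,-] (faults so far: 2)
  step 2: ref 6 -> HIT, frames=[6,2,-,-] (faults so far: 2)
  step 3: ref 2 -> HIT, frames=[6,2,-,-] (faults so far: 2)
  step 4: ref 2 -> HIT, frames=[6,2,-,-] (faults so far: 2)
  step 5: ref 6 -> HIT, frames=[6,2,-,-] (faults so far: 2)
  step 6: ref 4 -> FAULT, frames=[6,2,4,-] (faults so far: 3)
  step 7: ref 5 -> FAULT, frames=[6,2,4,5] (faults so far: 4)
  step 8: ref 6 -> HIT, frames=[6,2,4,5] (faults so far: 4)
  step 9: ref 1 -> FAULT, evict 6, frames=[1,2,4,5] (faults so far: 5)
  step 10: ref 2 -> HIT, frames=[1,2,4,5] (faults so far: 5)
  step 11: ref 2 -> HIT, frames=[1,2,4,5] (faults so far: 5)
  step 12: ref 2 -> HIT, frames=[1,2,4,5] (faults so far: 5)
  step 13: ref 2 -> HIT, frames=[1,2,4,5] (faults so far: 5)
  step 14: ref 1 -> HIT, frames=[1,2,4,5] (faults so far: 5)
  step 15: ref 4 -> HIT, frames=[1,2,4,5] (faults so far: 5)
  FIFO total faults: 5
--- LRU ---
  step 0: ref 6 -> FAULT, frames=[6,-,-,-] (faults so far: 1)
  step 1: ref 2 -> FAULT, frames=[6,2,-,-] (faults so far: 2)
  step 2: ref 6 -> HIT, frames=[6,2,-,-] (faults so far: 2)
  step 3: ref 2 -> HIT, frames=[6,2,-,-] (faults so far: 2)
  step 4: ref 2 -> HIT, frames=[6,2,-,-] (faults so far: 2)
  step 5: ref 6 -> HIT, frames=[6,2,-,-] (faults so far: 2)
  step 6: ref 4 -> FAULT, frames=[6,2,4,-] (faults so far: 3)
  step 7: ref 5 -> FAULT, frames=[6,2,4,5] (faults so far: 4)
  step 8: ref 6 -> HIT, frames=[6,2,4,5] (faults so far: 4)
  step 9: ref 1 -> FAULT, evict 2, frames=[6,1,4,5] (faults so far: 5)
  step 10: ref 2 -> FAULT, evict 4, frames=[6,1,2,5] (faults so far: 6)
  step 11: ref 2 -> HIT, frames=[6,1,2,5] (faults so far: 6)
  step 12: ref 2 -> HIT, frames=[6,1,2,5] (faults so far: 6)
  step 13: ref 2 -> HIT, frames=[6,1,2,5] (faults so far: 6)
  step 14: ref 1 -> HIT, frames=[6,1,2,5] (faults so far: 6)
  step 15: ref 4 -> FAULT, evict 5, frames=[6,1,2,4] (faults so far: 7)
  LRU total faults: 7
--- Optimal ---
  step 0: ref 6 -> FAULT, frames=[6,-,-,-] (faults so far: 1)
  step 1: ref 2 -> FAULT, frames=[6,2,-,-] (faults so far: 2)
  step 2: ref 6 -> HIT, frames=[6,2,-,-] (faults so far: 2)
  step 3: ref 2 -> HIT, frames=[6,2,-,-] (faults so far: 2)
  step 4: ref 2 -> HIT, frames=[6,2,-,-] (faults so far: 2)
  step 5: ref 6 -> HIT, frames=[6,2,-,-] (faults so far: 2)
  step 6: ref 4 -> FAULT, frames=[6,2,4,-] (faults so far: 3)
  step 7: ref 5 -> FAULT, frames=[6,2,4,5] (faults so far: 4)
  step 8: ref 6 -> HIT, frames=[6,2,4,5] (faults so far: 4)
  step 9: ref 1 -> FAULT, evict 5, frames=[6,2,4,1] (faults so far: 5)
  step 10: ref 2 -> HIT, frames=[6,2,4,1] (faults so far: 5)
  step 11: ref 2 -> HIT, frames=[6,2,4,1] (faults so far: 5)
  step 12: ref 2 -> HIT, frames=[6,2,4,1] (faults so far: 5)
  step 13: ref 2 -> HIT, frames=[6,2,4,1] (faults so far: 5)
  step 14: ref 1 -> HIT, frames=[6,2,4,1] (faults so far: 5)
  step 15: ref 4 -> HIT, frames=[6,2,4,1] (faults so far: 5)
  Optimal total faults: 5

Answer: 5 7 5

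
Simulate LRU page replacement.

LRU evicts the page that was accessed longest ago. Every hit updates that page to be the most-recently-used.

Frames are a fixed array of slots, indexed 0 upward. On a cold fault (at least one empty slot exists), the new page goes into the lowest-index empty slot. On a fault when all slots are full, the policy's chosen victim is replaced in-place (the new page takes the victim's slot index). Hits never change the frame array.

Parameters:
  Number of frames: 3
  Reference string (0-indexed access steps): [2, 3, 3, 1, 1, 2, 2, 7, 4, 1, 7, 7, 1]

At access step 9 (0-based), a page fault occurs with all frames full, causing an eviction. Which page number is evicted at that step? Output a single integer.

Step 0: ref 2 -> FAULT, frames=[2,-,-]
Step 1: ref 3 -> FAULT, frames=[2,3,-]
Step 2: ref 3 -> HIT, frames=[2,3,-]
Step 3: ref 1 -> FAULT, frames=[2,3,1]
Step 4: ref 1 -> HIT, frames=[2,3,1]
Step 5: ref 2 -> HIT, frames=[2,3,1]
Step 6: ref 2 -> HIT, frames=[2,3,1]
Step 7: ref 7 -> FAULT, evict 3, frames=[2,7,1]
Step 8: ref 4 -> FAULT, evict 1, frames=[2,7,4]
Step 9: ref 1 -> FAULT, evict 2, frames=[1,7,4]
At step 9: evicted page 2

Answer: 2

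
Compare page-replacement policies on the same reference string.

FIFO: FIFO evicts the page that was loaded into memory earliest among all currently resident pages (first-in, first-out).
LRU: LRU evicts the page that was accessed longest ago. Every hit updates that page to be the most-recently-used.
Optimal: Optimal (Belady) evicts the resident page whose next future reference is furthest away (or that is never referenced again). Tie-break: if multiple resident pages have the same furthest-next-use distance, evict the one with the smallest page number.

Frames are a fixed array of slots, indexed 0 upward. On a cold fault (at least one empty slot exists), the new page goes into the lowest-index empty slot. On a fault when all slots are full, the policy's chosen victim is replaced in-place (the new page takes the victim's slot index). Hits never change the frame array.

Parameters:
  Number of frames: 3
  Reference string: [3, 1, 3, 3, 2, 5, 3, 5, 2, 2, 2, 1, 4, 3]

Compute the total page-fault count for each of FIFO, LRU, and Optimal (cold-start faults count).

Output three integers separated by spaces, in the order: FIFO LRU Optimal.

Answer: 7 7 6

Derivation:
--- FIFO ---
  step 0: ref 3 -> FAULT, frames=[3,-,-] (faults so far: 1)
  step 1: ref 1 -> FAULT, frames=[3,1,-] (faults so far: 2)
  step 2: ref 3 -> HIT, frames=[3,1,-] (faults so far: 2)
  step 3: ref 3 -> HIT, frames=[3,1,-] (faults so far: 2)
  step 4: ref 2 -> FAULT, frames=[3,1,2] (faults so far: 3)
  step 5: ref 5 -> FAULT, evict 3, frames=[5,1,2] (faults so far: 4)
  step 6: ref 3 -> FAULT, evict 1, frames=[5,3,2] (faults so far: 5)
  step 7: ref 5 -> HIT, frames=[5,3,2] (faults so far: 5)
  step 8: ref 2 -> HIT, frames=[5,3,2] (faults so far: 5)
  step 9: ref 2 -> HIT, frames=[5,3,2] (faults so far: 5)
  step 10: ref 2 -> HIT, frames=[5,3,2] (faults so far: 5)
  step 11: ref 1 -> FAULT, evict 2, frames=[5,3,1] (faults so far: 6)
  step 12: ref 4 -> FAULT, evict 5, frames=[4,3,1] (faults so far: 7)
  step 13: ref 3 -> HIT, frames=[4,3,1] (faults so far: 7)
  FIFO total faults: 7
--- LRU ---
  step 0: ref 3 -> FAULT, frames=[3,-,-] (faults so far: 1)
  step 1: ref 1 -> FAULT, frames=[3,1,-] (faults so far: 2)
  step 2: ref 3 -> HIT, frames=[3,1,-] (faults so far: 2)
  step 3: ref 3 -> HIT, frames=[3,1,-] (faults so far: 2)
  step 4: ref 2 -> FAULT, frames=[3,1,2] (faults so far: 3)
  step 5: ref 5 -> FAULT, evict 1, frames=[3,5,2] (faults so far: 4)
  step 6: ref 3 -> HIT, frames=[3,5,2] (faults so far: 4)
  step 7: ref 5 -> HIT, frames=[3,5,2] (faults so far: 4)
  step 8: ref 2 -> HIT, frames=[3,5,2] (faults so far: 4)
  step 9: ref 2 -> HIT, frames=[3,5,2] (faults so far: 4)
  step 10: ref 2 -> HIT, frames=[3,5,2] (faults so far: 4)
  step 11: ref 1 -> FAULT, evict 3, frames=[1,5,2] (faults so far: 5)
  step 12: ref 4 -> FAULT, evict 5, frames=[1,4,2] (faults so far: 6)
  step 13: ref 3 -> FAULT, evict 2, frames=[1,4,3] (faults so far: 7)
  LRU total faults: 7
--- Optimal ---
  step 0: ref 3 -> FAULT, frames=[3,-,-] (faults so far: 1)
  step 1: ref 1 -> FAULT, frames=[3,1,-] (faults so far: 2)
  step 2: ref 3 -> HIT, frames=[3,1,-] (faults so far: 2)
  step 3: ref 3 -> HIT, frames=[3,1,-] (faults so far: 2)
  step 4: ref 2 -> FAULT, frames=[3,1,2] (faults so far: 3)
  step 5: ref 5 -> FAULT, evict 1, frames=[3,5,2] (faults so far: 4)
  step 6: ref 3 -> HIT, frames=[3,5,2] (faults so far: 4)
  step 7: ref 5 -> HIT, frames=[3,5,2] (faults so far: 4)
  step 8: ref 2 -> HIT, frames=[3,5,2] (faults so far: 4)
  step 9: ref 2 -> HIT, frames=[3,5,2] (faults so far: 4)
  step 10: ref 2 -> HIT, frames=[3,5,2] (faults so far: 4)
  step 11: ref 1 -> FAULT, evict 2, frames=[3,5,1] (faults so far: 5)
  step 12: ref 4 -> FAULT, evict 1, frames=[3,5,4] (faults so far: 6)
  step 13: ref 3 -> HIT, frames=[3,5,4] (faults so far: 6)
  Optimal total faults: 6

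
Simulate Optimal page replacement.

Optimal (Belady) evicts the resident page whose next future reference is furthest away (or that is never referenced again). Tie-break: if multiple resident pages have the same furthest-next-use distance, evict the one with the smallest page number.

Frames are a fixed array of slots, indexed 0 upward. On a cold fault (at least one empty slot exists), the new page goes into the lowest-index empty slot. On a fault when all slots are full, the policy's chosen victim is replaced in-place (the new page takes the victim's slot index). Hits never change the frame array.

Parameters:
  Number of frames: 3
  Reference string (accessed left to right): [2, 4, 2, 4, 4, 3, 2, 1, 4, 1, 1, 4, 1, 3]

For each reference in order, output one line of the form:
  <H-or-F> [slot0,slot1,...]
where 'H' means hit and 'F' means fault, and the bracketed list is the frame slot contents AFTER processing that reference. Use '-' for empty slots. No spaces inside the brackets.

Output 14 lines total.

F [2,-,-]
F [2,4,-]
H [2,4,-]
H [2,4,-]
H [2,4,-]
F [2,4,3]
H [2,4,3]
F [1,4,3]
H [1,4,3]
H [1,4,3]
H [1,4,3]
H [1,4,3]
H [1,4,3]
H [1,4,3]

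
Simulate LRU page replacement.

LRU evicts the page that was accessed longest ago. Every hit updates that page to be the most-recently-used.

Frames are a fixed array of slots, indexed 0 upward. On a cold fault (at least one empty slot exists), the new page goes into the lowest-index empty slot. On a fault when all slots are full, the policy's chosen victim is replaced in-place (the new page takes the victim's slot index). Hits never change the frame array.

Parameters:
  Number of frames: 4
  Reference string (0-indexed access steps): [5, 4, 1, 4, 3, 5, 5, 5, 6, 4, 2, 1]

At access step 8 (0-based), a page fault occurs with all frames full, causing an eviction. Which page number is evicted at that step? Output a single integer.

Step 0: ref 5 -> FAULT, frames=[5,-,-,-]
Step 1: ref 4 -> FAULT, frames=[5,4,-,-]
Step 2: ref 1 -> FAULT, frames=[5,4,1,-]
Step 3: ref 4 -> HIT, frames=[5,4,1,-]
Step 4: ref 3 -> FAULT, frames=[5,4,1,3]
Step 5: ref 5 -> HIT, frames=[5,4,1,3]
Step 6: ref 5 -> HIT, frames=[5,4,1,3]
Step 7: ref 5 -> HIT, frames=[5,4,1,3]
Step 8: ref 6 -> FAULT, evict 1, frames=[5,4,6,3]
At step 8: evicted page 1

Answer: 1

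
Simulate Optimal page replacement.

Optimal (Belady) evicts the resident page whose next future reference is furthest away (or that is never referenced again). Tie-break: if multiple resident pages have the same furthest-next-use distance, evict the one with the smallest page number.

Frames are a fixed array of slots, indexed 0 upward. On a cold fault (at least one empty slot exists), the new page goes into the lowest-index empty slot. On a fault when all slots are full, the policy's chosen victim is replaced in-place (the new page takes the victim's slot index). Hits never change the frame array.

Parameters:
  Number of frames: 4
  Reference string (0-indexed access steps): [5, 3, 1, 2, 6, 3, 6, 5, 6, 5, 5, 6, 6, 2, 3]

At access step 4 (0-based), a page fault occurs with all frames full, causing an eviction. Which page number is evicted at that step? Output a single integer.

Step 0: ref 5 -> FAULT, frames=[5,-,-,-]
Step 1: ref 3 -> FAULT, frames=[5,3,-,-]
Step 2: ref 1 -> FAULT, frames=[5,3,1,-]
Step 3: ref 2 -> FAULT, frames=[5,3,1,2]
Step 4: ref 6 -> FAULT, evict 1, frames=[5,3,6,2]
At step 4: evicted page 1

Answer: 1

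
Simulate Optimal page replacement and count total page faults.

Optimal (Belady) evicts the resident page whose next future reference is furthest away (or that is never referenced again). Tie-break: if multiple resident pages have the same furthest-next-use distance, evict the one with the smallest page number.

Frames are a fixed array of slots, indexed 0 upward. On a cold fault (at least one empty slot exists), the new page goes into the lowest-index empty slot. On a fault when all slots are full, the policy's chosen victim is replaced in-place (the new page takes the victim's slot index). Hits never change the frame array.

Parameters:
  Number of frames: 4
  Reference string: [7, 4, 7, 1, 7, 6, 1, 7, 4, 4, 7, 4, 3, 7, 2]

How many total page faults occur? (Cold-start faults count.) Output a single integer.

Answer: 6

Derivation:
Step 0: ref 7 → FAULT, frames=[7,-,-,-]
Step 1: ref 4 → FAULT, frames=[7,4,-,-]
Step 2: ref 7 → HIT, frames=[7,4,-,-]
Step 3: ref 1 → FAULT, frames=[7,4,1,-]
Step 4: ref 7 → HIT, frames=[7,4,1,-]
Step 5: ref 6 → FAULT, frames=[7,4,1,6]
Step 6: ref 1 → HIT, frames=[7,4,1,6]
Step 7: ref 7 → HIT, frames=[7,4,1,6]
Step 8: ref 4 → HIT, frames=[7,4,1,6]
Step 9: ref 4 → HIT, frames=[7,4,1,6]
Step 10: ref 7 → HIT, frames=[7,4,1,6]
Step 11: ref 4 → HIT, frames=[7,4,1,6]
Step 12: ref 3 → FAULT (evict 1), frames=[7,4,3,6]
Step 13: ref 7 → HIT, frames=[7,4,3,6]
Step 14: ref 2 → FAULT (evict 3), frames=[7,4,2,6]
Total faults: 6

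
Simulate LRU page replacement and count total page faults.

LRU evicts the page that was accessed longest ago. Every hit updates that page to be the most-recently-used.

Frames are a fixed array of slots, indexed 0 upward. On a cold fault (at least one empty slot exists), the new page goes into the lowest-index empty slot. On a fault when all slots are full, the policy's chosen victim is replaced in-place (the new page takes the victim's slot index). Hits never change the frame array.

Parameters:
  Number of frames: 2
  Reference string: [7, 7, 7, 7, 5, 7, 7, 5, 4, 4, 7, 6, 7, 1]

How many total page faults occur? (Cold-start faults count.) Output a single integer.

Answer: 6

Derivation:
Step 0: ref 7 → FAULT, frames=[7,-]
Step 1: ref 7 → HIT, frames=[7,-]
Step 2: ref 7 → HIT, frames=[7,-]
Step 3: ref 7 → HIT, frames=[7,-]
Step 4: ref 5 → FAULT, frames=[7,5]
Step 5: ref 7 → HIT, frames=[7,5]
Step 6: ref 7 → HIT, frames=[7,5]
Step 7: ref 5 → HIT, frames=[7,5]
Step 8: ref 4 → FAULT (evict 7), frames=[4,5]
Step 9: ref 4 → HIT, frames=[4,5]
Step 10: ref 7 → FAULT (evict 5), frames=[4,7]
Step 11: ref 6 → FAULT (evict 4), frames=[6,7]
Step 12: ref 7 → HIT, frames=[6,7]
Step 13: ref 1 → FAULT (evict 6), frames=[1,7]
Total faults: 6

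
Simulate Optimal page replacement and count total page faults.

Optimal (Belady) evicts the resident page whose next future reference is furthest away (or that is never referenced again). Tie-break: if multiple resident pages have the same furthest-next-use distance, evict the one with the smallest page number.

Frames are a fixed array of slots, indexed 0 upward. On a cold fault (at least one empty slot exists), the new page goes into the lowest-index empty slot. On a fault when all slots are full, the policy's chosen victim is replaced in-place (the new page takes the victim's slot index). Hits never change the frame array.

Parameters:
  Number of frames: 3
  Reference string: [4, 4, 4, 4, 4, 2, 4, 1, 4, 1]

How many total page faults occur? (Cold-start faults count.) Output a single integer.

Answer: 3

Derivation:
Step 0: ref 4 → FAULT, frames=[4,-,-]
Step 1: ref 4 → HIT, frames=[4,-,-]
Step 2: ref 4 → HIT, frames=[4,-,-]
Step 3: ref 4 → HIT, frames=[4,-,-]
Step 4: ref 4 → HIT, frames=[4,-,-]
Step 5: ref 2 → FAULT, frames=[4,2,-]
Step 6: ref 4 → HIT, frames=[4,2,-]
Step 7: ref 1 → FAULT, frames=[4,2,1]
Step 8: ref 4 → HIT, frames=[4,2,1]
Step 9: ref 1 → HIT, frames=[4,2,1]
Total faults: 3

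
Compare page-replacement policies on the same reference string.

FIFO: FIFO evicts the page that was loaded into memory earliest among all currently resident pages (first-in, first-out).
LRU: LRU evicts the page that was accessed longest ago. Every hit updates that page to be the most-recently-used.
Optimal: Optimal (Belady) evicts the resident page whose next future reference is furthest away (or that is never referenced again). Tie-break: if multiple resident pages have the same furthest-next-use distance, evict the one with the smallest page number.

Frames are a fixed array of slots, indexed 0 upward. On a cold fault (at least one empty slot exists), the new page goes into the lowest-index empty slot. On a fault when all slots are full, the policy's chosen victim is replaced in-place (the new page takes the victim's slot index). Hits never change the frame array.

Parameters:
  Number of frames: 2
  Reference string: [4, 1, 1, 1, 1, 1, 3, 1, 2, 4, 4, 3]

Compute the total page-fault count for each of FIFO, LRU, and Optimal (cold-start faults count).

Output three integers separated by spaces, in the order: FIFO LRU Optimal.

Answer: 6 6 5

Derivation:
--- FIFO ---
  step 0: ref 4 -> FAULT, frames=[4,-] (faults so far: 1)
  step 1: ref 1 -> FAULT, frames=[4,1] (faults so far: 2)
  step 2: ref 1 -> HIT, frames=[4,1] (faults so far: 2)
  step 3: ref 1 -> HIT, frames=[4,1] (faults so far: 2)
  step 4: ref 1 -> HIT, frames=[4,1] (faults so far: 2)
  step 5: ref 1 -> HIT, frames=[4,1] (faults so far: 2)
  step 6: ref 3 -> FAULT, evict 4, frames=[3,1] (faults so far: 3)
  step 7: ref 1 -> HIT, frames=[3,1] (faults so far: 3)
  step 8: ref 2 -> FAULT, evict 1, frames=[3,2] (faults so far: 4)
  step 9: ref 4 -> FAULT, evict 3, frames=[4,2] (faults so far: 5)
  step 10: ref 4 -> HIT, frames=[4,2] (faults so far: 5)
  step 11: ref 3 -> FAULT, evict 2, frames=[4,3] (faults so far: 6)
  FIFO total faults: 6
--- LRU ---
  step 0: ref 4 -> FAULT, frames=[4,-] (faults so far: 1)
  step 1: ref 1 -> FAULT, frames=[4,1] (faults so far: 2)
  step 2: ref 1 -> HIT, frames=[4,1] (faults so far: 2)
  step 3: ref 1 -> HIT, frames=[4,1] (faults so far: 2)
  step 4: ref 1 -> HIT, frames=[4,1] (faults so far: 2)
  step 5: ref 1 -> HIT, frames=[4,1] (faults so far: 2)
  step 6: ref 3 -> FAULT, evict 4, frames=[3,1] (faults so far: 3)
  step 7: ref 1 -> HIT, frames=[3,1] (faults so far: 3)
  step 8: ref 2 -> FAULT, evict 3, frames=[2,1] (faults so far: 4)
  step 9: ref 4 -> FAULT, evict 1, frames=[2,4] (faults so far: 5)
  step 10: ref 4 -> HIT, frames=[2,4] (faults so far: 5)
  step 11: ref 3 -> FAULT, evict 2, frames=[3,4] (faults so far: 6)
  LRU total faults: 6
--- Optimal ---
  step 0: ref 4 -> FAULT, frames=[4,-] (faults so far: 1)
  step 1: ref 1 -> FAULT, frames=[4,1] (faults so far: 2)
  step 2: ref 1 -> HIT, frames=[4,1] (faults so far: 2)
  step 3: ref 1 -> HIT, frames=[4,1] (faults so far: 2)
  step 4: ref 1 -> HIT, frames=[4,1] (faults so far: 2)
  step 5: ref 1 -> HIT, frames=[4,1] (faults so far: 2)
  step 6: ref 3 -> FAULT, evict 4, frames=[3,1] (faults so far: 3)
  step 7: ref 1 -> HIT, frames=[3,1] (faults so far: 3)
  step 8: ref 2 -> FAULT, evict 1, frames=[3,2] (faults so far: 4)
  step 9: ref 4 -> FAULT, evict 2, frames=[3,4] (faults so far: 5)
  step 10: ref 4 -> HIT, frames=[3,4] (faults so far: 5)
  step 11: ref 3 -> HIT, frames=[3,4] (faults so far: 5)
  Optimal total faults: 5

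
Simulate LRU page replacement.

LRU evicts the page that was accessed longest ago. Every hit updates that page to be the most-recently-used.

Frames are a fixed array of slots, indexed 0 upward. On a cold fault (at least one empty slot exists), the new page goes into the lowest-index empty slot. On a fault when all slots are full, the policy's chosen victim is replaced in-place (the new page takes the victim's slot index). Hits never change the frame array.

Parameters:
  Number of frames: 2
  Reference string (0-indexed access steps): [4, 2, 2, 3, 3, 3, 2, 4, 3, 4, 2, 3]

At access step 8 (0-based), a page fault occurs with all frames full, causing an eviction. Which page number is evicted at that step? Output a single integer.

Answer: 2

Derivation:
Step 0: ref 4 -> FAULT, frames=[4,-]
Step 1: ref 2 -> FAULT, frames=[4,2]
Step 2: ref 2 -> HIT, frames=[4,2]
Step 3: ref 3 -> FAULT, evict 4, frames=[3,2]
Step 4: ref 3 -> HIT, frames=[3,2]
Step 5: ref 3 -> HIT, frames=[3,2]
Step 6: ref 2 -> HIT, frames=[3,2]
Step 7: ref 4 -> FAULT, evict 3, frames=[4,2]
Step 8: ref 3 -> FAULT, evict 2, frames=[4,3]
At step 8: evicted page 2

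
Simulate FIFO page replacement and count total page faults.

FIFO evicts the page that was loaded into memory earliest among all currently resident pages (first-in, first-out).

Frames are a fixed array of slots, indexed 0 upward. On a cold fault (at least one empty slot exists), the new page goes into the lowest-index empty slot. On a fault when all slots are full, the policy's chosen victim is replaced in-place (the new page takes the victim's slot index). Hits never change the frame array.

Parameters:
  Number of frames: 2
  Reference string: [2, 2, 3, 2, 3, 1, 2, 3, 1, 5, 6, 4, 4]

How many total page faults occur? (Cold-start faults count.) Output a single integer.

Answer: 9

Derivation:
Step 0: ref 2 → FAULT, frames=[2,-]
Step 1: ref 2 → HIT, frames=[2,-]
Step 2: ref 3 → FAULT, frames=[2,3]
Step 3: ref 2 → HIT, frames=[2,3]
Step 4: ref 3 → HIT, frames=[2,3]
Step 5: ref 1 → FAULT (evict 2), frames=[1,3]
Step 6: ref 2 → FAULT (evict 3), frames=[1,2]
Step 7: ref 3 → FAULT (evict 1), frames=[3,2]
Step 8: ref 1 → FAULT (evict 2), frames=[3,1]
Step 9: ref 5 → FAULT (evict 3), frames=[5,1]
Step 10: ref 6 → FAULT (evict 1), frames=[5,6]
Step 11: ref 4 → FAULT (evict 5), frames=[4,6]
Step 12: ref 4 → HIT, frames=[4,6]
Total faults: 9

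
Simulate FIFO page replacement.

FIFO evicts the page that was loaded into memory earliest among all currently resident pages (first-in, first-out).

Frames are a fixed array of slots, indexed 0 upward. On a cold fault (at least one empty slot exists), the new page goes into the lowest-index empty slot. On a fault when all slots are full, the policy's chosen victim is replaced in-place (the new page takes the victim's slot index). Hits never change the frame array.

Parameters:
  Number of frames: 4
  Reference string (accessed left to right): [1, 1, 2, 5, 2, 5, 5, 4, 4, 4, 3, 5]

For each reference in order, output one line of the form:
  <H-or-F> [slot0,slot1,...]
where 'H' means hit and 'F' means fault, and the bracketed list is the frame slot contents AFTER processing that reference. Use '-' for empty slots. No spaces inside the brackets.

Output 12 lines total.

F [1,-,-,-]
H [1,-,-,-]
F [1,2,-,-]
F [1,2,5,-]
H [1,2,5,-]
H [1,2,5,-]
H [1,2,5,-]
F [1,2,5,4]
H [1,2,5,4]
H [1,2,5,4]
F [3,2,5,4]
H [3,2,5,4]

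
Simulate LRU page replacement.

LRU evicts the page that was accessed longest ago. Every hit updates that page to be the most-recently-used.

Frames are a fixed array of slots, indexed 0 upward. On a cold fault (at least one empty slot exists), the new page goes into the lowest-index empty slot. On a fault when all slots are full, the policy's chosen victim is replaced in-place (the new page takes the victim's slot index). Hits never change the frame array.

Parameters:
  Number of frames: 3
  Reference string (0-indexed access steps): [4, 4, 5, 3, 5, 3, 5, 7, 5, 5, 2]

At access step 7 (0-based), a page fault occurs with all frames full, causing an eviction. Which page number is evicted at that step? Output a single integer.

Step 0: ref 4 -> FAULT, frames=[4,-,-]
Step 1: ref 4 -> HIT, frames=[4,-,-]
Step 2: ref 5 -> FAULT, frames=[4,5,-]
Step 3: ref 3 -> FAULT, frames=[4,5,3]
Step 4: ref 5 -> HIT, frames=[4,5,3]
Step 5: ref 3 -> HIT, frames=[4,5,3]
Step 6: ref 5 -> HIT, frames=[4,5,3]
Step 7: ref 7 -> FAULT, evict 4, frames=[7,5,3]
At step 7: evicted page 4

Answer: 4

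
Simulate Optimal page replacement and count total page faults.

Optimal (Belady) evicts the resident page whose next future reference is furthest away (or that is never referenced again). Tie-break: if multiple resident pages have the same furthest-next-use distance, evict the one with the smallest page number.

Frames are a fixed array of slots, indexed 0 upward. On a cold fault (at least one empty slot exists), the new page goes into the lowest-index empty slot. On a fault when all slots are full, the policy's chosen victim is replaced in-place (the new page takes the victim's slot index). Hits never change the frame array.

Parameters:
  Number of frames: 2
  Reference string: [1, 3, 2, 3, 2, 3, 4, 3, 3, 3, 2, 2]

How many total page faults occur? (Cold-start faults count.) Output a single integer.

Step 0: ref 1 → FAULT, frames=[1,-]
Step 1: ref 3 → FAULT, frames=[1,3]
Step 2: ref 2 → FAULT (evict 1), frames=[2,3]
Step 3: ref 3 → HIT, frames=[2,3]
Step 4: ref 2 → HIT, frames=[2,3]
Step 5: ref 3 → HIT, frames=[2,3]
Step 6: ref 4 → FAULT (evict 2), frames=[4,3]
Step 7: ref 3 → HIT, frames=[4,3]
Step 8: ref 3 → HIT, frames=[4,3]
Step 9: ref 3 → HIT, frames=[4,3]
Step 10: ref 2 → FAULT (evict 3), frames=[4,2]
Step 11: ref 2 → HIT, frames=[4,2]
Total faults: 5

Answer: 5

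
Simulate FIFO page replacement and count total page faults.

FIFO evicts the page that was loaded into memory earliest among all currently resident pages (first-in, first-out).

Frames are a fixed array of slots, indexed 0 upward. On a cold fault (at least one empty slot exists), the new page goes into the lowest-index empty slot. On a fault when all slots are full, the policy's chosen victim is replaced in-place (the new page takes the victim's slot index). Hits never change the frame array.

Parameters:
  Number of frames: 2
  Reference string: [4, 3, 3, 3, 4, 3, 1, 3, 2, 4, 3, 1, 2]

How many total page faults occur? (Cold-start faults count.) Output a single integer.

Answer: 8

Derivation:
Step 0: ref 4 → FAULT, frames=[4,-]
Step 1: ref 3 → FAULT, frames=[4,3]
Step 2: ref 3 → HIT, frames=[4,3]
Step 3: ref 3 → HIT, frames=[4,3]
Step 4: ref 4 → HIT, frames=[4,3]
Step 5: ref 3 → HIT, frames=[4,3]
Step 6: ref 1 → FAULT (evict 4), frames=[1,3]
Step 7: ref 3 → HIT, frames=[1,3]
Step 8: ref 2 → FAULT (evict 3), frames=[1,2]
Step 9: ref 4 → FAULT (evict 1), frames=[4,2]
Step 10: ref 3 → FAULT (evict 2), frames=[4,3]
Step 11: ref 1 → FAULT (evict 4), frames=[1,3]
Step 12: ref 2 → FAULT (evict 3), frames=[1,2]
Total faults: 8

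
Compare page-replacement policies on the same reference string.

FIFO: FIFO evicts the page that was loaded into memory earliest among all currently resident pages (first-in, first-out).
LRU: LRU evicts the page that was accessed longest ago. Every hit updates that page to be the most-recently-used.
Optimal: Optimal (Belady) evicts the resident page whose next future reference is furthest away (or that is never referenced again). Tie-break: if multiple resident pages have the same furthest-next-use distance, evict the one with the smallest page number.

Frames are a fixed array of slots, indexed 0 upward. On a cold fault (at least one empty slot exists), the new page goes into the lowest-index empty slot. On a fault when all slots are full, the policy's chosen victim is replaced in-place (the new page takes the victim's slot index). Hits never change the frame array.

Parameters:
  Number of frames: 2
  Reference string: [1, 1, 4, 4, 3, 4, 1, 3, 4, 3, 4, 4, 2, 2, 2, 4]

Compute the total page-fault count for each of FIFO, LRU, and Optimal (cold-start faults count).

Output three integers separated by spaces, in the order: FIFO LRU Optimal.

Answer: 8 7 6

Derivation:
--- FIFO ---
  step 0: ref 1 -> FAULT, frames=[1,-] (faults so far: 1)
  step 1: ref 1 -> HIT, frames=[1,-] (faults so far: 1)
  step 2: ref 4 -> FAULT, frames=[1,4] (faults so far: 2)
  step 3: ref 4 -> HIT, frames=[1,4] (faults so far: 2)
  step 4: ref 3 -> FAULT, evict 1, frames=[3,4] (faults so far: 3)
  step 5: ref 4 -> HIT, frames=[3,4] (faults so far: 3)
  step 6: ref 1 -> FAULT, evict 4, frames=[3,1] (faults so far: 4)
  step 7: ref 3 -> HIT, frames=[3,1] (faults so far: 4)
  step 8: ref 4 -> FAULT, evict 3, frames=[4,1] (faults so far: 5)
  step 9: ref 3 -> FAULT, evict 1, frames=[4,3] (faults so far: 6)
  step 10: ref 4 -> HIT, frames=[4,3] (faults so far: 6)
  step 11: ref 4 -> HIT, frames=[4,3] (faults so far: 6)
  step 12: ref 2 -> FAULT, evict 4, frames=[2,3] (faults so far: 7)
  step 13: ref 2 -> HIT, frames=[2,3] (faults so far: 7)
  step 14: ref 2 -> HIT, frames=[2,3] (faults so far: 7)
  step 15: ref 4 -> FAULT, evict 3, frames=[2,4] (faults so far: 8)
  FIFO total faults: 8
--- LRU ---
  step 0: ref 1 -> FAULT, frames=[1,-] (faults so far: 1)
  step 1: ref 1 -> HIT, frames=[1,-] (faults so far: 1)
  step 2: ref 4 -> FAULT, frames=[1,4] (faults so far: 2)
  step 3: ref 4 -> HIT, frames=[1,4] (faults so far: 2)
  step 4: ref 3 -> FAULT, evict 1, frames=[3,4] (faults so far: 3)
  step 5: ref 4 -> HIT, frames=[3,4] (faults so far: 3)
  step 6: ref 1 -> FAULT, evict 3, frames=[1,4] (faults so far: 4)
  step 7: ref 3 -> FAULT, evict 4, frames=[1,3] (faults so far: 5)
  step 8: ref 4 -> FAULT, evict 1, frames=[4,3] (faults so far: 6)
  step 9: ref 3 -> HIT, frames=[4,3] (faults so far: 6)
  step 10: ref 4 -> HIT, frames=[4,3] (faults so far: 6)
  step 11: ref 4 -> HIT, frames=[4,3] (faults so far: 6)
  step 12: ref 2 -> FAULT, evict 3, frames=[4,2] (faults so far: 7)
  step 13: ref 2 -> HIT, frames=[4,2] (faults so far: 7)
  step 14: ref 2 -> HIT, frames=[4,2] (faults so far: 7)
  step 15: ref 4 -> HIT, frames=[4,2] (faults so far: 7)
  LRU total faults: 7
--- Optimal ---
  step 0: ref 1 -> FAULT, frames=[1,-] (faults so far: 1)
  step 1: ref 1 -> HIT, frames=[1,-] (faults so far: 1)
  step 2: ref 4 -> FAULT, frames=[1,4] (faults so far: 2)
  step 3: ref 4 -> HIT, frames=[1,4] (faults so far: 2)
  step 4: ref 3 -> FAULT, evict 1, frames=[3,4] (faults so far: 3)
  step 5: ref 4 -> HIT, frames=[3,4] (faults so far: 3)
  step 6: ref 1 -> FAULT, evict 4, frames=[3,1] (faults so far: 4)
  step 7: ref 3 -> HIT, frames=[3,1] (faults so far: 4)
  step 8: ref 4 -> FAULT, evict 1, frames=[3,4] (faults so far: 5)
  step 9: ref 3 -> HIT, frames=[3,4] (faults so far: 5)
  step 10: ref 4 -> HIT, frames=[3,4] (faults so far: 5)
  step 11: ref 4 -> HIT, frames=[3,4] (faults so far: 5)
  step 12: ref 2 -> FAULT, evict 3, frames=[2,4] (faults so far: 6)
  step 13: ref 2 -> HIT, frames=[2,4] (faults so far: 6)
  step 14: ref 2 -> HIT, frames=[2,4] (faults so far: 6)
  step 15: ref 4 -> HIT, frames=[2,4] (faults so far: 6)
  Optimal total faults: 6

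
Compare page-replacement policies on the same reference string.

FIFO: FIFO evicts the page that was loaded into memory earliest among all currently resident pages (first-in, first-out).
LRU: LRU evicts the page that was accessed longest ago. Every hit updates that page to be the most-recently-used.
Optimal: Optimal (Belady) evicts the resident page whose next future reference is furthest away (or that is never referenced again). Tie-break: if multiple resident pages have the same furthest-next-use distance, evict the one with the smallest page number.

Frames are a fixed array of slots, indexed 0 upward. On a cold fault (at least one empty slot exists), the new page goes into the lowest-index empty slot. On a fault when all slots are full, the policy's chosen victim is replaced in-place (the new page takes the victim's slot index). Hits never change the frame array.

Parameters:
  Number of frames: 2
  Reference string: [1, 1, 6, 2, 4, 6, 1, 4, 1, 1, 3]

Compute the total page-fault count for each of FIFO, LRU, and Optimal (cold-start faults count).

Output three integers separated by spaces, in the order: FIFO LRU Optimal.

Answer: 8 8 6

Derivation:
--- FIFO ---
  step 0: ref 1 -> FAULT, frames=[1,-] (faults so far: 1)
  step 1: ref 1 -> HIT, frames=[1,-] (faults so far: 1)
  step 2: ref 6 -> FAULT, frames=[1,6] (faults so far: 2)
  step 3: ref 2 -> FAULT, evict 1, frames=[2,6] (faults so far: 3)
  step 4: ref 4 -> FAULT, evict 6, frames=[2,4] (faults so far: 4)
  step 5: ref 6 -> FAULT, evict 2, frames=[6,4] (faults so far: 5)
  step 6: ref 1 -> FAULT, evict 4, frames=[6,1] (faults so far: 6)
  step 7: ref 4 -> FAULT, evict 6, frames=[4,1] (faults so far: 7)
  step 8: ref 1 -> HIT, frames=[4,1] (faults so far: 7)
  step 9: ref 1 -> HIT, frames=[4,1] (faults so far: 7)
  step 10: ref 3 -> FAULT, evict 1, frames=[4,3] (faults so far: 8)
  FIFO total faults: 8
--- LRU ---
  step 0: ref 1 -> FAULT, frames=[1,-] (faults so far: 1)
  step 1: ref 1 -> HIT, frames=[1,-] (faults so far: 1)
  step 2: ref 6 -> FAULT, frames=[1,6] (faults so far: 2)
  step 3: ref 2 -> FAULT, evict 1, frames=[2,6] (faults so far: 3)
  step 4: ref 4 -> FAULT, evict 6, frames=[2,4] (faults so far: 4)
  step 5: ref 6 -> FAULT, evict 2, frames=[6,4] (faults so far: 5)
  step 6: ref 1 -> FAULT, evict 4, frames=[6,1] (faults so far: 6)
  step 7: ref 4 -> FAULT, evict 6, frames=[4,1] (faults so far: 7)
  step 8: ref 1 -> HIT, frames=[4,1] (faults so far: 7)
  step 9: ref 1 -> HIT, frames=[4,1] (faults so far: 7)
  step 10: ref 3 -> FAULT, evict 4, frames=[3,1] (faults so far: 8)
  LRU total faults: 8
--- Optimal ---
  step 0: ref 1 -> FAULT, frames=[1,-] (faults so far: 1)
  step 1: ref 1 -> HIT, frames=[1,-] (faults so far: 1)
  step 2: ref 6 -> FAULT, frames=[1,6] (faults so far: 2)
  step 3: ref 2 -> FAULT, evict 1, frames=[2,6] (faults so far: 3)
  step 4: ref 4 -> FAULT, evict 2, frames=[4,6] (faults so far: 4)
  step 5: ref 6 -> HIT, frames=[4,6] (faults so far: 4)
  step 6: ref 1 -> FAULT, evict 6, frames=[4,1] (faults so far: 5)
  step 7: ref 4 -> HIT, frames=[4,1] (faults so far: 5)
  step 8: ref 1 -> HIT, frames=[4,1] (faults so far: 5)
  step 9: ref 1 -> HIT, frames=[4,1] (faults so far: 5)
  step 10: ref 3 -> FAULT, evict 1, frames=[4,3] (faults so far: 6)
  Optimal total faults: 6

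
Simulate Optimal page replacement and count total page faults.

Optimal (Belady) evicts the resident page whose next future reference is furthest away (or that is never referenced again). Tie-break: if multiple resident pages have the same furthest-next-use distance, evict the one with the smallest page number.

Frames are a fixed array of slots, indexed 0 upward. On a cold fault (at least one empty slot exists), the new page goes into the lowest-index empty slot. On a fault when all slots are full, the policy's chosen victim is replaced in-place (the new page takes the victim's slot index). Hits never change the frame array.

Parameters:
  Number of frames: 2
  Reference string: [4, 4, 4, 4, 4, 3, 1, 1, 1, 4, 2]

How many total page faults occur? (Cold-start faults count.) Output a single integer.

Step 0: ref 4 → FAULT, frames=[4,-]
Step 1: ref 4 → HIT, frames=[4,-]
Step 2: ref 4 → HIT, frames=[4,-]
Step 3: ref 4 → HIT, frames=[4,-]
Step 4: ref 4 → HIT, frames=[4,-]
Step 5: ref 3 → FAULT, frames=[4,3]
Step 6: ref 1 → FAULT (evict 3), frames=[4,1]
Step 7: ref 1 → HIT, frames=[4,1]
Step 8: ref 1 → HIT, frames=[4,1]
Step 9: ref 4 → HIT, frames=[4,1]
Step 10: ref 2 → FAULT (evict 1), frames=[4,2]
Total faults: 4

Answer: 4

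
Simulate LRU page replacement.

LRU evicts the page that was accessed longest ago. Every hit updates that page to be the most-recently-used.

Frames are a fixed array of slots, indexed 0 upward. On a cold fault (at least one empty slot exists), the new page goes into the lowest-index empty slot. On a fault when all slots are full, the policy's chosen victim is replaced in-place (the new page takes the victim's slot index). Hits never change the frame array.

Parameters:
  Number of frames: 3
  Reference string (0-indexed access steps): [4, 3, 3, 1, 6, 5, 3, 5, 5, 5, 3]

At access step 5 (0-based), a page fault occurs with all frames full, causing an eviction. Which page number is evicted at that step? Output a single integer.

Step 0: ref 4 -> FAULT, frames=[4,-,-]
Step 1: ref 3 -> FAULT, frames=[4,3,-]
Step 2: ref 3 -> HIT, frames=[4,3,-]
Step 3: ref 1 -> FAULT, frames=[4,3,1]
Step 4: ref 6 -> FAULT, evict 4, frames=[6,3,1]
Step 5: ref 5 -> FAULT, evict 3, frames=[6,5,1]
At step 5: evicted page 3

Answer: 3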